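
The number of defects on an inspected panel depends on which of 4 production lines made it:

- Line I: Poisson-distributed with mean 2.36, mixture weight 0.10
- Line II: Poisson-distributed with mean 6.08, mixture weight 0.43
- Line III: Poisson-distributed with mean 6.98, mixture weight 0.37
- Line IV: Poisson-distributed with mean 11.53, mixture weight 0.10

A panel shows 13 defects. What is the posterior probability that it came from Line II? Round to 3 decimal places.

0.139

By Bayes' theorem, P(k | x) = π_k f_k(x) / Σ_j π_j f_j(x).
Evaluate each component's likelihood at the observed value:
  f_I = e^(−2.36)·2.36^13/13! = 1.06817e-06
  f_II = e^(−6.08)·6.08^13/13! = 0.00570106
  f_III = e^(−6.98)·6.98^13/13! = 0.0139465
  f_IV = e^(−11.53)·11.53^13/13! = 0.100481
Multiply by the mixture weights:
  π_I·f_I = 0.10 × 1.06817e-06 = 1.06817e-07
  π_II·f_II = 0.43 × 0.00570106 = 0.00245146
  π_III·f_III = 0.37 × 0.0139465 = 0.0051602
  π_IV·f_IV = 0.10 × 0.100481 = 0.0100481
Denominator: 1.06817e-07 + 0.00245146 + 0.0051602 + 0.0100481 = 0.0176599
P(Line II | data) ≈ 0.139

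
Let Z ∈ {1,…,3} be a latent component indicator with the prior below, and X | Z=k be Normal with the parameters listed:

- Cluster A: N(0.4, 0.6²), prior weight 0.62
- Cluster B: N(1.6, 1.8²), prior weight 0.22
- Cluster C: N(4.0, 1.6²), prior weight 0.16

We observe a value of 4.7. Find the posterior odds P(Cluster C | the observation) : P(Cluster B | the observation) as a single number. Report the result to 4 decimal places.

Posterior odds = (π_i f_i(x)) / (π_j f_j(x)); the normalising sum cancels.
Evaluate each component's likelihood at the observed value:
  L_A = (1/(0.6·√(2π)))·exp(−(4.7−0.4)²/(2·0.6²)) = 0.664904·exp(-25.68056) = 4.67558e-12
  L_B = (1/(1.8·√(2π)))·exp(−(4.7−1.6)²/(2·1.8²)) = 0.221635·exp(-1.48302) = 0.0503
  L_C = (1/(1.6·√(2π)))·exp(−(4.7−4.0)²/(2·1.6²)) = 0.249339·exp(-0.09570) = 0.226583
0.0362532 / 0.011066 ≈ 3.2761

3.2761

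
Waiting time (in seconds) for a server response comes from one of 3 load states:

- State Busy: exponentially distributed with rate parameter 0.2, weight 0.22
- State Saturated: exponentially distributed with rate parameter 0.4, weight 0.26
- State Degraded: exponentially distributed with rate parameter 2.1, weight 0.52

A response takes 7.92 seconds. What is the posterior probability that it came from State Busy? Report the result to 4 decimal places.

Posterior ∝ prior × likelihood, so P(k | x) ∝ w_k f_k(x); normalise over all components.
Exponential densities:
  f_Busy = 0.0410306
  f_Saturated = 0.0168351
  f_Degraded = 1.25613e-07
Weight by the priors:
  w_Busy·f_Busy = 0.22 × 0.0410306 = 0.00902673
  w_Saturated·f_Saturated = 0.26 × 0.0168351 = 0.00437712
  w_Degraded·f_Degraded = 0.52 × 1.25613e-07 = 6.53186e-08
Marginal: 0.00902673 + 0.00437712 + 6.53186e-08 = 0.0134039
So the posterior for State Busy is 0.00902673 / 0.0134039 ≈ 0.6734.

0.6734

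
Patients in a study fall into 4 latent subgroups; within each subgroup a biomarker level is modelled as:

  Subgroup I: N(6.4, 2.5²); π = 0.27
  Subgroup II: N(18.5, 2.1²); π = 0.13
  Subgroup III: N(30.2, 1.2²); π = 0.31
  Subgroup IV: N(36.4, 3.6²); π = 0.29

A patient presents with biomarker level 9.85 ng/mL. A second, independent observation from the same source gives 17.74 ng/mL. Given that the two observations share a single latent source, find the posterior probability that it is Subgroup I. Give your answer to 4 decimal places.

P(component k | x) = π_k·f_k(x) / marginal(x), where marginal(x) = Σ_j π_j·f_j(x).
Since both observations come from the same component, the likelihood for component k is f_k(x₁)·f_k(x₂).
  f_I = [(1/(2.5·√(2π)))·exp(−(9.85−6.4)²/(2·2.5²)) = 0.159577·exp(-0.95220) = 0.0615793] × [5.43377e-06] = 3.34608e-07
  f_II = [(1/(2.1·√(2π)))·exp(−(9.85−18.5)²/(2·2.1²)) = 0.189973·exp(-8.48328) = 3.93052e-05] × [0.17793] = 6.99359e-06
  f_III = [(1/(1.2·√(2π)))·exp(−(9.85−30.2)²/(2·1.2²)) = 0.332452·exp(-143.79253) = 1.1842e-63] × [1.28914e-24] = 1.5266e-87
  f_IV = [(1/(3.6·√(2π)))·exp(−(9.85−36.4)²/(2·3.6²)) = 0.110817·exp(-27.19531) = 1.7133e-13] × [1.62377e-07] = 2.78201e-20
Multiply by the mixture weights:
  π_I·f_I = 0.27 × 3.34608e-07 = 9.03441e-08
  π_II·f_II = 0.13 × 6.99359e-06 = 9.09167e-07
  π_III·f_III = 0.31 × 1.5266e-87 = 4.73246e-88
  π_IV·f_IV = 0.29 × 2.78201e-20 = 8.06782e-21
Evidence: 9.03441e-08 + 9.09167e-07 + 4.73246e-88 + 8.06782e-21 = 9.99511e-07
So the posterior for Subgroup I is 9.03441e-08 / 9.99511e-07 ≈ 0.0904.

0.0904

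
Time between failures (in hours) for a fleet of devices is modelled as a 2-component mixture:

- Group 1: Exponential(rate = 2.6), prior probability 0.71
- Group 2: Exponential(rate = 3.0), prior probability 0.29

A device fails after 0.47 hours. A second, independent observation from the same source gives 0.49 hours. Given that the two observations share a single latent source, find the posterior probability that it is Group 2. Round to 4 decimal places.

Apply Bayes' rule: the posterior for each component is proportional to its prior times its likelihood at x.
Since both observations come from the same component, the likelihood for component k is f_k(x₁)·f_k(x₂).
  L_1 = [2.6·e^(−2.6·0.47) = 2.6·e^(−1.2220) = 0.766065] × [0.727247] = 0.557119
  L_2 = [3.0·e^(−3.0·0.47) = 3.0·e^(−1.4100) = 0.73243] × [0.689776] = 0.505213
Multiply by the mixture weights:
  π_1·L_1 = 0.71 × 0.557119 = 0.395554
  π_2·L_2 = 0.29 × 0.505213 = 0.146512
Denominator: 0.395554 + 0.146512 = 0.542066
P(Group 2 | data) = 0.146512 / 0.542066 ≈ 0.2703

0.2703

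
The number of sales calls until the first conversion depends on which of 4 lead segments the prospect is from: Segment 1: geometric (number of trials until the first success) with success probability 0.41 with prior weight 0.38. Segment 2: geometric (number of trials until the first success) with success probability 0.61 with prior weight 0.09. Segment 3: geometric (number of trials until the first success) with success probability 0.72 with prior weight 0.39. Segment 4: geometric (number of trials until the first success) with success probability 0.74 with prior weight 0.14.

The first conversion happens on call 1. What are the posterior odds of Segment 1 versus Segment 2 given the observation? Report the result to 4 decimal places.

Posterior odds = (π_i f_i(x)) / (π_j f_j(x)); the normalising sum cancels.
Evaluate each component's likelihood at the observed value:
  f_1 = 0.41·(1−0.41)^0 = 0.41·1 = 0.41
  f_2 = 0.61·(1−0.61)^0 = 0.61·1 = 0.61
  f_3 = 0.72·(1−0.72)^0 = 0.72·1 = 0.72
  f_4 = 0.74·(1−0.74)^0 = 0.74·1 = 0.74
Posterior odds = (π_1·f_1) / (π_2·f_2) = (0.38·0.41) / (0.09·0.61) = 0.1558 / 0.0549 ≈ 2.8379

2.8379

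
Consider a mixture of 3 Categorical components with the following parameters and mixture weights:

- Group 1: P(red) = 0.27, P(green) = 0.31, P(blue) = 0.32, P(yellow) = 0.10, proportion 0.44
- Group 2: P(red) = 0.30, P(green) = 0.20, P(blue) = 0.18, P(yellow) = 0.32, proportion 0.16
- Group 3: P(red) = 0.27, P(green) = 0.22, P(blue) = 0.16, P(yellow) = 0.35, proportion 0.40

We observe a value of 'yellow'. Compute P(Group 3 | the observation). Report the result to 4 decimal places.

P(component k | x) = w_k·f_k(x) / marginal(x), where marginal(x) = Σ_j w_j·f_j(x).
Evaluate each component's likelihood at the observed value:
  f_1 = P(yellow | comp) = 0.10
  f_2 = P(yellow | comp) = 0.32
  f_3 = P(yellow | comp) = 0.35
Prior × likelihood for each component:
  w_1·f_1 = 0.44 × 0.1 = 0.044
  w_2·f_2 = 0.16 × 0.32 = 0.0512
  w_3·f_3 = 0.40 × 0.35 = 0.14
Marginal: 0.044 + 0.0512 + 0.14 = 0.2352
So the posterior for Group 3 is 0.14 / 0.2352 ≈ 0.5952.

0.5952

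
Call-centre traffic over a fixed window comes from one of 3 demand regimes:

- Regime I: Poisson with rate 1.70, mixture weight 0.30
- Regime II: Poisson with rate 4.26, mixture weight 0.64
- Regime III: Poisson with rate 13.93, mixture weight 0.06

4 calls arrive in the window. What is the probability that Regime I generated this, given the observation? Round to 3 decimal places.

0.133

The responsibility of component k is P(Z=k) f_k(x) divided by Σ_j P(Z=j) f_j(x).
Component likelihoods at x = 4 calls:
  p_I = 0.0635746
  p_II = 0.193791
  p_III = 0.00139917
Prior × likelihood for each component:
  P(Z=I)·p_I = 0.30 × 0.0635746 = 0.0190724
  P(Z=II)·p_II = 0.64 × 0.193791 = 0.124026
  P(Z=III)·p_III = 0.06 × 0.00139917 = 8.39503e-05
Sum: 0.0190724 + 0.124026 + 8.39503e-05 = 0.143182
So the posterior for Regime I is 0.0190724 / 0.143182 ≈ 0.133.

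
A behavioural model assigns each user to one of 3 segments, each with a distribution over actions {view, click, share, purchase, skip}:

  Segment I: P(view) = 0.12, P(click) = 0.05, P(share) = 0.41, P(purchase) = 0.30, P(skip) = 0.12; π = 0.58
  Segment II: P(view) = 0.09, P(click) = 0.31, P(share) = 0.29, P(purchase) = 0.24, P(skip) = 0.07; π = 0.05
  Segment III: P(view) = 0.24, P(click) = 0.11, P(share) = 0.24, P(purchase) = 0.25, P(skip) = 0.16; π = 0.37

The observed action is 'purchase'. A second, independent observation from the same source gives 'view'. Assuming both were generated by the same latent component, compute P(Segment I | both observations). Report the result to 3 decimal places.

P(component k | x) = w_k·f_k(x) / marginal(x), where marginal(x) = Σ_j w_j·f_j(x).
Since both observations come from the same component, the likelihood for component k is f_k(x₁)·f_k(x₂).
  f_I = [0.3] × [0.12] = 0.036
  f_II = [0.24] × [0.09] = 0.0216
  f_III = [0.25] × [0.24] = 0.06
Weight by the priors:
  w_I·f_I = 0.58 × 0.036 = 0.02088
  w_II·f_II = 0.05 × 0.0216 = 0.00108
  w_III·f_III = 0.37 × 0.06 = 0.0222
Denominator: 0.02088 + 0.00108 + 0.0222 = 0.04416
Responsibility of Segment I: 0.02088 / 0.04416 ≈ 0.473

0.473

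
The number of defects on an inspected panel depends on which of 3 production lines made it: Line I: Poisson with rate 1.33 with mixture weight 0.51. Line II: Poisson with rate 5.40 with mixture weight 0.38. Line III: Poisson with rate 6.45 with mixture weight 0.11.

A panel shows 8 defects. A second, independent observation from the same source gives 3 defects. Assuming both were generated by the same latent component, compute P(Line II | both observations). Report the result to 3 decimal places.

P(component k | x) = π_k·f_k(x) / marginal(x), where marginal(x) = Σ_j π_j·f_j(x).
Since both observations come from the same component, the likelihood for component k is f_k(x₁)·f_k(x₂).
  L_I = [6.42216e-05] × [0.103703] = 6.65998e-06
  L_II = [0.0809915] × [0.118533] = 0.00960018
  L_III = [0.117424] × [0.0706852] = 0.00830016
Prior × likelihood for each component:
  π_I·L_I = 0.51 × 6.65998e-06 = 3.39659e-06
  π_II·L_II = 0.38 × 0.00960018 = 0.00364807
  π_III·L_III = 0.11 × 0.00830016 = 0.000913017
Sum: 3.39659e-06 + 0.00364807 + 0.000913017 = 0.00456448
Responsibility of Line II: 0.00364807 / 0.00456448 ≈ 0.799

0.799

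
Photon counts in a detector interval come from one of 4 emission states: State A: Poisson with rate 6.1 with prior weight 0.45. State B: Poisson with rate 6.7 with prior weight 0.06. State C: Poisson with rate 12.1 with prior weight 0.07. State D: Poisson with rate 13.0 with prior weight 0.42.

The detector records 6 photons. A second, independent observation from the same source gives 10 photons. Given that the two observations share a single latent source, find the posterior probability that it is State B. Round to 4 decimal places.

0.1281

Posterior ∝ prior × likelihood, so P(k | x) ∝ π_k f_k(x); normalise over all components.
Since both observations come from the same component, the likelihood for component k is f_k(x₁)·f_k(x₂).
  L_A = [e^(−6.1)·6.1^6/6! = 0.160491] × [0.0440899] = 0.00707602
  L_B = [e^(−6.7)·6.7^6/6! = 0.154648] × [0.0618318] = 0.00956214
  L_C = [e^(−12.1)·12.1^6/6! = 0.0242335] × [0.103069] = 0.00249772
  L_D = [e^(−13.0)·13.0^6/6! = 0.015153] × [0.0858702] = 0.00130119
Prior × likelihood for each component:
  π_A·L_A = 0.45 × 0.00707602 = 0.00318421
  π_B·L_B = 0.06 × 0.00956214 = 0.000573729
  π_C·L_C = 0.07 × 0.00249772 = 0.00017484
  π_D·L_D = 0.42 × 0.00130119 = 0.000546501
Denominator: 0.00318421 + 0.000573729 + 0.00017484 + 0.000546501 = 0.00447928
So the posterior for State B is 0.000573729 / 0.00447928 ≈ 0.1281.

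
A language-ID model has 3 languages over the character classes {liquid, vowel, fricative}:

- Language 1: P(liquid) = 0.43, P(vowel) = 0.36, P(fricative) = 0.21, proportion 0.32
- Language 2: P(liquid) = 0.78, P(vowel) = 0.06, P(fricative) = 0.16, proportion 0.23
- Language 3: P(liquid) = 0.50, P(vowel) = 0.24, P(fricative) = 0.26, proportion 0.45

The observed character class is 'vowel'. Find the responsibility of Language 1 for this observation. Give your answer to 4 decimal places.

0.4861

The responsibility of component k is w_k f_k(x) divided by Σ_j w_j f_j(x).
Categorical probabilities:
  f_1 = 0.36
  f_2 = 0.06
  f_3 = 0.24
Multiply by the mixture weights:
  w_1·f_1 = 0.32 × 0.36 = 0.1152
  w_2·f_2 = 0.23 × 0.06 = 0.0138
  w_3·f_3 = 0.45 × 0.24 = 0.108
Sum: 0.1152 + 0.0138 + 0.108 = 0.237
P(Language 1 | x) = 0.1152 / 0.237 ≈ 0.4861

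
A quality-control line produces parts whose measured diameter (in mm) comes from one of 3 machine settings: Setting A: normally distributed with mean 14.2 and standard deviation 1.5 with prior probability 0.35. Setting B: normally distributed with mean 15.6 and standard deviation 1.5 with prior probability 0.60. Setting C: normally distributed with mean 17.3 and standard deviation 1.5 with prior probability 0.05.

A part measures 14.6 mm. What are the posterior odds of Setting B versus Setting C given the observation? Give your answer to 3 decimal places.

48.554

Only the two components matter; the odds are (π_i f_i(x)) / (π_j f_j(x)).
Normal densities:
  f_A = 0.256671
  f_B = 0.212965
  f_C = 0.0526334
Posterior odds = (π_B·f_B) / (π_C·f_C) = (0.60·0.212965) / (0.05·0.0526334) = 0.127779 / 0.00263167 ≈ 48.554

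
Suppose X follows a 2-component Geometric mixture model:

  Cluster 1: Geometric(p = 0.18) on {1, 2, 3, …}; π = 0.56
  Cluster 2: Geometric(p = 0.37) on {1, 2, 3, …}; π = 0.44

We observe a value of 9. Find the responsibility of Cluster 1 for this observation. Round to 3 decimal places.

Posterior ∝ prior × likelihood, so P(k | x) ∝ π_k f_k(x); normalise over all components.
Geometric probabilities:
  L_1 = 0.18·(1−0.18)^8 = 0.18·0.204414 = 0.0367945
  L_2 = 0.37·(1−0.37)^8 = 0.37·0.0248156 = 0.00918176
Prior × likelihood for each component:
  π_1·L_1 = 0.56 × 0.0367945 = 0.0206049
  π_2·L_2 = 0.44 × 0.00918176 = 0.00403998
Sum: 0.0206049 + 0.00403998 = 0.0246449
So the posterior for Cluster 1 is 0.0206049 / 0.0246449 ≈ 0.836.

0.836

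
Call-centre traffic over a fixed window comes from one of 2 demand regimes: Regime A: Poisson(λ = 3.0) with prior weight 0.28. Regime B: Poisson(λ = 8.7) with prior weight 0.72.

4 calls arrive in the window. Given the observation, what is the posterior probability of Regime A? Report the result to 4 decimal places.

0.6217

The responsibility of component k is π_k f_k(x) divided by Σ_j π_j f_j(x).
Component likelihoods at x = 4 calls:
  f_A = 0.168031
  f_B = 0.0397653
Unnormalised posteriors:
  π_A·f_A = 0.28 × 0.168031 = 0.0470488
  π_B·f_B = 0.72 × 0.0397653 = 0.028631
Normaliser: 0.0470488 + 0.028631 = 0.0756798
P(Regime A | data) ≈ 0.6217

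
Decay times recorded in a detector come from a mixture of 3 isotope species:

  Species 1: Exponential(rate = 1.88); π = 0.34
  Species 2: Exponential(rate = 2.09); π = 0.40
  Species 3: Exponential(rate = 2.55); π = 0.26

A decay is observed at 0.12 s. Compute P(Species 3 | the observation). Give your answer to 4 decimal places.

Apply Bayes' rule: the posterior for each component is proportional to its prior times its likelihood at x.
Component likelihoods at x = 0.12 s:
  L_1 = 1.88·e^(−1.88·0.12) = 1.88·e^(−0.2256) = 1.50031
  L_2 = 2.09·e^(−2.09·0.12) = 2.09·e^(−0.2508) = 1.62639
  L_3 = 2.55·e^(−2.55·0.12) = 2.55·e^(−0.3060) = 1.87779
Multiply by the mixture weights:
  π_1·L_1 = 0.34 × 1.50031 = 0.510105
  π_2·L_2 = 0.40 × 1.62639 = 0.650557
  π_3·L_3 = 0.26 × 1.87779 = 0.488224
Evidence: 0.510105 + 0.650557 + 0.488224 = 1.64889
P(Species 3 | x) = 0.488224 / 1.64889 ≈ 0.2961

0.2961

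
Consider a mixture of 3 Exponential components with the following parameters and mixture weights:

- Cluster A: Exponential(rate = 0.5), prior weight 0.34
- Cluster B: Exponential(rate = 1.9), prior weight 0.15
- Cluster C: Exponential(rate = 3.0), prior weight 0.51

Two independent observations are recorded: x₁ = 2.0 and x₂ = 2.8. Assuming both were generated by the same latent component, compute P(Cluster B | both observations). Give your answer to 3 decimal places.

0.008

Posterior ∝ prior × likelihood, so P(k | x) ∝ π_k f_k(x); normalise over all components.
Since both observations come from the same component, the likelihood for component k is f_k(x₁)·f_k(x₂).
  f_A = [0.18394] × [0.123298] = 0.0226795
  f_B = [0.0425045] × [0.00929623] = 0.000395131
  f_C = [0.00743626] × [0.000674602] = 5.01651e-06
Multiply by the mixture weights:
  π_A·f_A = 0.34 × 0.0226795 = 0.00771103
  π_B·f_B = 0.15 × 0.000395131 = 5.92697e-05
  π_C·f_C = 0.51 × 5.01651e-06 = 2.55842e-06
Normaliser: 0.00771103 + 5.92697e-05 + 2.55842e-06 = 0.00777285
So the posterior for Cluster B is 5.92697e-05 / 0.00777285 ≈ 0.008.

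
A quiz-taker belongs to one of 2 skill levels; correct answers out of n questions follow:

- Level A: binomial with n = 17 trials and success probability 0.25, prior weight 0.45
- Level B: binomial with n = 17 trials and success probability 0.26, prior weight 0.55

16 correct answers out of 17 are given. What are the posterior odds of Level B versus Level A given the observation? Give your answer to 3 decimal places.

2.259

Only the two components matter; the odds are (P(Z=i) f_i(x)) / (P(Z=j) f_j(x)).
Binomial probabilities:
  p_A = C(17,16)·0.25^16·0.75^1 = 17·2.32831e-10·0.75 = 2.96859e-09
  p_B = C(17,16)·0.26^16·0.74^1 = 17·4.36087e-10·0.74 = 5.48598e-09
3.01729e-09 / 1.33587e-09 ≈ 2.259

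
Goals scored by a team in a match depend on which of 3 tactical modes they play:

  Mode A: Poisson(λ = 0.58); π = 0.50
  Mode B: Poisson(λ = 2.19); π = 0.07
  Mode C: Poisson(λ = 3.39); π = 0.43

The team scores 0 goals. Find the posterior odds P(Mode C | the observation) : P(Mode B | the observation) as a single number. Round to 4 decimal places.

Posterior odds = (π_i f_i(x)) / (π_j f_j(x)); the normalising sum cancels.
Evaluate each component's likelihood at the observed value:
  p_A = 0.559898
  p_B = 0.111917
  p_C = 0.0337087
Odds = (0.43/0.07) × (0.0337087/0.111917) = 6.14286 × 0.301194 ≈ 1.8502

1.8502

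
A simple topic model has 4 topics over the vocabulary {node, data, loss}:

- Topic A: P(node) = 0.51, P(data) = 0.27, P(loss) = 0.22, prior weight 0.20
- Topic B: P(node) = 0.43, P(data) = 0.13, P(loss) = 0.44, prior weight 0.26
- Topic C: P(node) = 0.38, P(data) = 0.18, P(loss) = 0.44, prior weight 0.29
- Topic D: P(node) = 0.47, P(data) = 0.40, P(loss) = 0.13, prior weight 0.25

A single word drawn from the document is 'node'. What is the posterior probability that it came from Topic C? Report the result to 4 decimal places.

0.2496

P(component k | x) = P(Z=k)·f_k(x) / marginal(x), where marginal(x) = Σ_j P(Z=j)·f_j(x).
Component likelihoods at x = 'node':
  L_A = 0.51
  L_B = 0.43
  L_C = 0.38
  L_D = 0.47
Weight by the priors:
  P(Z=A)·L_A = 0.20 × 0.51 = 0.102
  P(Z=B)·L_B = 0.26 × 0.43 = 0.1118
  P(Z=C)·L_C = 0.29 × 0.38 = 0.1102
  P(Z=D)·L_D = 0.25 × 0.47 = 0.1175
Evidence: 0.102 + 0.1118 + 0.1102 + 0.1175 = 0.4415
P(Topic C | data) ≈ 0.2496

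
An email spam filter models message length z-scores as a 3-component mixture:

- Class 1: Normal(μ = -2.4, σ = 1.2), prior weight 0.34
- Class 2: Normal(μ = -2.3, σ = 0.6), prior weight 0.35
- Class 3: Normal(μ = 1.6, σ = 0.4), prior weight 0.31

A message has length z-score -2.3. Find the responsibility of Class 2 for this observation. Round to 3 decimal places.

0.674

P(component k | x) = π_k·f_k(x) / marginal(x), where marginal(x) = Σ_j π_j·f_j(x).
Normal densities:
  p_1 = (1/(1.2·√(2π)))·exp(−(-2.3−-2.4)²/(2·1.2²)) = 0.332452·exp(-0.00347) = 0.3313
  p_2 = (1/(0.6·√(2π)))·exp(−(-2.3−-2.3)²/(2·0.6²)) = 0.664904·exp(-0.00000) = 0.664904
  p_3 = (1/(0.4·√(2π)))·exp(−(-2.3−1.6)²/(2·0.4²)) = 0.997356·exp(-47.53125) = 2.27138e-21
Weight by the priors:
  π_1·p_1 = 0.34 × 0.3313 = 0.112642
  π_2·p_2 = 0.35 × 0.664904 = 0.232716
  π_3·p_3 = 0.31 × 2.27138e-21 = 7.04129e-22
Denominator: 0.112642 + 0.232716 + 7.04129e-22 = 0.345358
P(Class 2 | the observation) = 0.232716 / 0.345358 ≈ 0.674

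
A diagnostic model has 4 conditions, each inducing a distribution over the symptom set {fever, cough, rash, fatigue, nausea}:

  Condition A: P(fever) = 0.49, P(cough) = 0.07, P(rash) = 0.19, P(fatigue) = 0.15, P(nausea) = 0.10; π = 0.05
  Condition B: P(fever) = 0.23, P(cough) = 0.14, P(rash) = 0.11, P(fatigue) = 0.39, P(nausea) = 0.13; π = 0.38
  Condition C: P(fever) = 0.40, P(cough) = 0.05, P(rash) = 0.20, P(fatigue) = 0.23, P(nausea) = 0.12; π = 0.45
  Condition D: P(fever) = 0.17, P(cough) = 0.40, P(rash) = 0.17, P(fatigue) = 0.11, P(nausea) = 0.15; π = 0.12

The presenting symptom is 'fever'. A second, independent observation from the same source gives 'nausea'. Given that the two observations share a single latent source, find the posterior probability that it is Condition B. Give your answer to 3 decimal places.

P(component k | x) = P(Z=k)·f_k(x) / marginal(x), where marginal(x) = Σ_j P(Z=j)·f_j(x).
Since both observations come from the same component, the likelihood for component k is f_k(x₁)·f_k(x₂).
  L_A = [0.49] × [0.1] = 0.049
  L_B = [0.23] × [0.13] = 0.0299
  L_C = [0.4] × [0.12] = 0.048
  L_D = [0.17] × [0.15] = 0.0255
Weight by the priors:
  P(Z=A)·L_A = 0.05 × 0.049 = 0.00245
  P(Z=B)·L_B = 0.38 × 0.0299 = 0.011362
  P(Z=C)·L_C = 0.45 × 0.048 = 0.0216
  P(Z=D)·L_D = 0.12 × 0.0255 = 0.00306
Marginal: 0.00245 + 0.011362 + 0.0216 + 0.00306 = 0.038472
P(Condition B | data) ≈ 0.295

0.295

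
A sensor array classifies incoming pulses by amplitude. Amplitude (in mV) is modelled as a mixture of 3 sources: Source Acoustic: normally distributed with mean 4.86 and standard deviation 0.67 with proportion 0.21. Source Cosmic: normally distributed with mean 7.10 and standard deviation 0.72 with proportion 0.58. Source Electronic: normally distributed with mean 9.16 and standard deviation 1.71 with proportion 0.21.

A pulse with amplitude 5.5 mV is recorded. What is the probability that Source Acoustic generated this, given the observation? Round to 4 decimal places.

0.7113

By Bayes' theorem, P(k | x) = π_k f_k(x) / Σ_j π_j f_j(x).
Normal densities:
  f_Acoustic = 0.37731
  f_Cosmic = 0.0469078
  f_Electronic = 0.0236124
Weight by the priors:
  π_Acoustic·f_Acoustic = 0.21 × 0.37731 = 0.0792352
  π_Cosmic·f_Cosmic = 0.58 × 0.0469078 = 0.0272066
  π_Electronic·f_Electronic = 0.21 × 0.0236124 = 0.00495861
Sum: 0.0792352 + 0.0272066 + 0.00495861 = 0.1114
P(Source Acoustic | the observation) ≈ 0.7113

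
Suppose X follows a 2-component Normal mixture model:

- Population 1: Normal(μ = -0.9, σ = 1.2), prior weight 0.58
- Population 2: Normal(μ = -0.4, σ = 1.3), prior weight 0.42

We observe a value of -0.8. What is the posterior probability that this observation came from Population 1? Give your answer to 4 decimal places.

By Bayes' theorem, P(k | x) = π_k f_k(x) / Σ_j π_j f_j(x).
Component likelihoods at x = -0.8:
  L_1 = (1/(1.2·√(2π)))·exp(−(-0.8−-0.9)²/(2·1.2²)) = 0.332452·exp(-0.00347) = 0.3313
  L_2 = (1/(1.3·√(2π)))·exp(−(-0.8−-0.4)²/(2·1.3²)) = 0.306879·exp(-0.04734) = 0.29269
Multiply by the mixture weights:
  π_1·L_1 = 0.58 × 0.3313 = 0.192154
  π_2·L_2 = 0.42 × 0.29269 = 0.12293
Sum: 0.192154 + 0.12293 = 0.315084
P(Population 1 | the observation) ≈ 0.6098

0.6098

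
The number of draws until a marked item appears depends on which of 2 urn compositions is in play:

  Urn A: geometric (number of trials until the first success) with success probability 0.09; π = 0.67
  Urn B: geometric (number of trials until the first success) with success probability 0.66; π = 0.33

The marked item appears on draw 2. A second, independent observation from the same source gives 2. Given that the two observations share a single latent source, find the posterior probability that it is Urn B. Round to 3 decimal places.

By Bayes' theorem, P(k | x) = π_k f_k(x) / Σ_j π_j f_j(x).
Since both observations come from the same component, the likelihood for component k is f_k(x₁)·f_k(x₂).
  p_A = [0.09·(1−0.09)^1 = 0.09·0.91 = 0.0819] × [0.0819] = 0.00670761
  p_B = [0.66·(1−0.66)^1 = 0.66·0.34 = 0.2244] × [0.2244] = 0.0503554
Unnormalised posteriors:
  π_A·p_A = 0.67 × 0.00670761 = 0.0044941
  π_B·p_B = 0.33 × 0.0503554 = 0.0166173
Marginal: 0.0044941 + 0.0166173 = 0.0211114
Responsibility of Urn B: 0.0166173 / 0.0211114 ≈ 0.787

0.787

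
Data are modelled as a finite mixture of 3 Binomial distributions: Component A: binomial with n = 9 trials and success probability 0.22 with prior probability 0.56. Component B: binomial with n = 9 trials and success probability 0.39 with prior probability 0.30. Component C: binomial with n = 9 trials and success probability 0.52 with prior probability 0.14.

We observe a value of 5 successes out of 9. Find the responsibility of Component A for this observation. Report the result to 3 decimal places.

Posterior ∝ prior × likelihood, so P(k | x) ∝ π_k f_k(x); normalise over all components.
Binomial probabilities:
  f_A = 0.024036
  f_B = 0.157403
  f_C = 0.254303
Unnormalised posteriors:
  π_A·f_A = 0.56 × 0.024036 = 0.0134602
  π_B·f_B = 0.30 × 0.157403 = 0.0472209
  π_C·f_C = 0.14 × 0.254303 = 0.0356025
Sum: 0.0134602 + 0.0472209 + 0.0356025 = 0.0962835
So the posterior for Component A is 0.0134602 / 0.0962835 ≈ 0.140.

0.140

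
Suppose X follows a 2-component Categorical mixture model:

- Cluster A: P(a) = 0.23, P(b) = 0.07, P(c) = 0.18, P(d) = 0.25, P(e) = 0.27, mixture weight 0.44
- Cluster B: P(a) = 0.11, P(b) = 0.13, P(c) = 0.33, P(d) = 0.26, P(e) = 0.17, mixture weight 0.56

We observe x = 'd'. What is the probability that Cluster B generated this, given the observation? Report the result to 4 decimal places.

0.5696

Apply Bayes' rule: the posterior for each component is proportional to its prior times its likelihood at x.
Component likelihoods at x = 'd':
  p_A = 0.25
  p_B = 0.26
Prior × likelihood for each component:
  P(Z=A)·p_A = 0.44 × 0.25 = 0.11
  P(Z=B)·p_B = 0.56 × 0.26 = 0.1456
Denominator: 0.11 + 0.1456 = 0.2556
P(Cluster B | x) ≈ 0.5696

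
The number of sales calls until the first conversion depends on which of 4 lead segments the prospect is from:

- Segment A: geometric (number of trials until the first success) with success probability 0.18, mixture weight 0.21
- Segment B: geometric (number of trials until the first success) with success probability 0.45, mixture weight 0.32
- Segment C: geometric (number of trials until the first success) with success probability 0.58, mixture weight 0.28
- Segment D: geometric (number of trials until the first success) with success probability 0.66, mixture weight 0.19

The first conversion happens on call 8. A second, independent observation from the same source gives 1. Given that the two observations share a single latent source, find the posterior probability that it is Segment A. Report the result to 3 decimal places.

Apply Bayes' rule: the posterior for each component is proportional to its prior times its likelihood at x.
Since both observations come from the same component, the likelihood for component k is f_k(x₁)·f_k(x₂).
  p_A = [0.18·(1−0.18)^7 = 0.18·0.249285 = 0.0448714] × [0.18] = 0.00807685
  p_B = [0.45·(1−0.45)^7 = 0.45·0.0152244 = 0.00685096] × [0.45] = 0.00308293
  p_C = [0.58·(1−0.58)^7 = 0.58·0.00230539 = 0.00133713] × [0.58] = 0.000775534
  p_D = [0.66·(1−0.66)^7 = 0.66·0.000525234 = 0.000346654] × [0.66] = 0.000228792
Weight by the priors:
  w_A·p_A = 0.21 × 0.00807685 = 0.00169614
  w_B·p_B = 0.32 × 0.00308293 = 0.000986538
  w_C·p_C = 0.28 × 0.000775534 = 0.00021715
  w_D·p_D = 0.19 × 0.000228792 = 4.34704e-05
Sum: 0.00169614 + 0.000986538 + 0.00021715 + 4.34704e-05 = 0.0029433
P(Segment A | x₁, x₂) ≈ 0.576

0.576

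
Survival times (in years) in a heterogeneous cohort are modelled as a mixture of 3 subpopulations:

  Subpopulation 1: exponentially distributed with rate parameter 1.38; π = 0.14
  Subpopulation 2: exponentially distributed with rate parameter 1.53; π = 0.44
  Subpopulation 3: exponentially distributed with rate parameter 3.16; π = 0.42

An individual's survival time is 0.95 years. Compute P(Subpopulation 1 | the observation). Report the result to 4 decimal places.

By Bayes' theorem, P(k | x) = w_k f_k(x) / Σ_j w_j f_j(x).
Exponential densities:
  f_1 = 0.37198
  f_2 = 0.357639
  f_3 = 0.157013
Multiply by the mixture weights:
  w_1·f_1 = 0.14 × 0.37198 = 0.0520771
  w_2·f_2 = 0.44 × 0.357639 = 0.157361
  w_3·f_3 = 0.42 × 0.157013 = 0.0659454
Denominator: 0.0520771 + 0.157361 + 0.0659454 = 0.275383
So the posterior for Subpopulation 1 is 0.0520771 / 0.275383 ≈ 0.1891.

0.1891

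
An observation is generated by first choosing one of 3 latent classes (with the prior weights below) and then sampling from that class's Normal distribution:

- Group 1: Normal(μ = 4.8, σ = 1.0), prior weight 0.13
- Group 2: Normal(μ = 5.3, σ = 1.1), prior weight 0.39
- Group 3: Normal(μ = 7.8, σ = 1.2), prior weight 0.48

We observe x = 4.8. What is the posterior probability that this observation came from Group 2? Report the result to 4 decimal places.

P(component k | x) = w_k·f_k(x) / marginal(x), where marginal(x) = Σ_j w_j·f_j(x).
Normal densities:
  p_1 = 0.398942
  p_2 = 0.327079
  p_3 = 0.0146069
Unnormalised posteriors:
  w_1·p_1 = 0.13 × 0.398942 = 0.0518625
  w_2·p_2 = 0.39 × 0.327079 = 0.127561
  w_3·p_3 = 0.48 × 0.0146069 = 0.00701132
Normaliser: 0.0518625 + 0.127561 + 0.00701132 = 0.186435
So the posterior for Group 2 is 0.127561 / 0.186435 ≈ 0.6842.

0.6842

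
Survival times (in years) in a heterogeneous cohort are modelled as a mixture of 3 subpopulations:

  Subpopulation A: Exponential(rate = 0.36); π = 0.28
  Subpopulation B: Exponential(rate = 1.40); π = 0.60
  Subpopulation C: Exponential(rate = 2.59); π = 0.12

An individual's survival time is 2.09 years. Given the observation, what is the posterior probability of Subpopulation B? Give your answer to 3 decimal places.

0.479

Apply Bayes' rule: the posterior for each component is proportional to its prior times its likelihood at x.
Component likelihoods at x = 2.09 years:
  f_A = 0.169644
  f_B = 0.0750555
  f_C = 0.0115457
Multiply by the mixture weights:
  π_A·f_A = 0.28 × 0.169644 = 0.0475004
  π_B·f_B = 0.60 × 0.0750555 = 0.0450333
  π_C·f_C = 0.12 × 0.0115457 = 0.00138548
Evidence: 0.0475004 + 0.0450333 + 0.00138548 = 0.0939192
Responsibility of Subpopulation B: 0.0450333 / 0.0939192 ≈ 0.479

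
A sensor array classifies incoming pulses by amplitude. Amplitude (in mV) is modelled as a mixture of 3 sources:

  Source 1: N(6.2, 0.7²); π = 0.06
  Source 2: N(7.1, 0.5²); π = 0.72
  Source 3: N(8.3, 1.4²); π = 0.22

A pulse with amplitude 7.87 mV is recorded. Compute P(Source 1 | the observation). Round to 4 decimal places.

Apply Bayes' rule: the posterior for each component is proportional to its prior times its likelihood at x.
Component likelihoods at x = 7.87 mV:
  f_1 = 0.0331047
  f_2 = 0.243755
  f_3 = 0.27183
Prior × likelihood for each component:
  P(Z=1)·f_1 = 0.06 × 0.0331047 = 0.00198628
  P(Z=2)·f_2 = 0.72 × 0.243755 = 0.175504
  P(Z=3)·f_3 = 0.22 × 0.27183 = 0.0598026
Sum: 0.00198628 + 0.175504 + 0.0598026 = 0.237292
P(Source 1 | the observation) = 0.00198628 / 0.237292 ≈ 0.0084

0.0084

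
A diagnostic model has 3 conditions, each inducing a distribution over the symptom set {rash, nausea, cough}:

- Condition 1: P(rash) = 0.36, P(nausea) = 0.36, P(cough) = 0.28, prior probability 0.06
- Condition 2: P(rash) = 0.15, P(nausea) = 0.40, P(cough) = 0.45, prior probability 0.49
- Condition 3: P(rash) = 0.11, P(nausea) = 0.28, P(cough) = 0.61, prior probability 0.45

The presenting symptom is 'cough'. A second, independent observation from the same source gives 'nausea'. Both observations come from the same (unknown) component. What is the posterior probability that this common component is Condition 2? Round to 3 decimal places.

By Bayes' theorem, P(k | x) = π_k f_k(x) / Σ_j π_j f_j(x).
Since both observations come from the same component, the likelihood for component k is f_k(x₁)·f_k(x₂).
  f_1 = [0.28] × [0.36] = 0.1008
  f_2 = [0.45] × [0.4] = 0.18
  f_3 = [0.61] × [0.28] = 0.1708
Weight by the priors:
  π_1·f_1 = 0.06 × 0.1008 = 0.006048
  π_2·f_2 = 0.49 × 0.18 = 0.0882
  π_3·f_3 = 0.45 × 0.1708 = 0.07686
Marginal: 0.006048 + 0.0882 + 0.07686 = 0.171108
P(Condition 2 | data) ≈ 0.515

0.515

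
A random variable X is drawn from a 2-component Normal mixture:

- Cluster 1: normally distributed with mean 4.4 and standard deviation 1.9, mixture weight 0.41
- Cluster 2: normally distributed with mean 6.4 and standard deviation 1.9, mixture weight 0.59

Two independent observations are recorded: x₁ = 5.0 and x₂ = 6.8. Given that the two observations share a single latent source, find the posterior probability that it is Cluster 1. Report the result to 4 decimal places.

The responsibility of component k is P(Z=k) f_k(x) divided by Σ_j P(Z=j) f_j(x).
Since both observations come from the same component, the likelihood for component k is f_k(x₁)·f_k(x₂).
  L_1 = [0.199757] × [0.0945547] = 0.018888
  L_2 = [0.160051] × [0.205368] = 0.0328694
Prior × likelihood for each component:
  P(Z=1)·L_1 = 0.41 × 0.018888 = 0.00774407
  P(Z=2)·L_2 = 0.59 × 0.0328694 = 0.0193929
Sum: 0.00774407 + 0.0193929 = 0.027137
So the posterior for Cluster 1 is 0.00774407 / 0.027137 ≈ 0.2854.

0.2854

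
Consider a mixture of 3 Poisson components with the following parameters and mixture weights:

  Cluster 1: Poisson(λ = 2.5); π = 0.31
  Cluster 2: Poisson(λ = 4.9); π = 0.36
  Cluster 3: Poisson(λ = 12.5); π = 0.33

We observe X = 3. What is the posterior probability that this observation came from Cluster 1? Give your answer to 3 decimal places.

By Bayes' theorem, P(k | x) = π_k f_k(x) / Σ_j π_j f_j(x).
Poisson probabilities:
  L_1 = 0.213763
  L_2 = 0.146014
  L_3 = 0.0012131
Unnormalised posteriors:
  π_1·L_1 = 0.31 × 0.213763 = 0.0662665
  π_2·L_2 = 0.36 × 0.146014 = 0.052565
  π_3·L_3 = 0.33 × 0.0012131 = 0.000400324
Normaliser: 0.0662665 + 0.052565 + 0.000400324 = 0.119232
So the posterior for Cluster 1 is 0.0662665 / 0.119232 ≈ 0.556.

0.556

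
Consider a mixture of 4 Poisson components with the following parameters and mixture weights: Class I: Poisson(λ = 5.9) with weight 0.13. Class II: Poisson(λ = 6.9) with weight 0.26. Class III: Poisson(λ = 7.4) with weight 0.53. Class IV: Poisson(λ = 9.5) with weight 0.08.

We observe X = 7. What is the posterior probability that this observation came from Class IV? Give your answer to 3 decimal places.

0.058

Posterior ∝ prior × likelihood, so P(k | x) ∝ π_k f_k(x); normalise over all components.
Poisson probabilities:
  L_I = e^(−5.9)·5.9^7/7! = 0.135268
  L_II = e^(−6.9)·6.9^7/7! = 0.148895
  L_III = e^(−7.4)·7.4^7/7! = 0.147371
  L_IV = e^(−9.5)·9.5^7/7! = 0.103714
Unnormalised posteriors:
  π_I·L_I = 0.13 × 0.135268 = 0.0175849
  π_II·L_II = 0.26 × 0.148895 = 0.0387128
  π_III·L_III = 0.53 × 0.147371 = 0.0781067
  π_IV·L_IV = 0.08 × 0.103714 = 0.00829711
Denominator: 0.0175849 + 0.0387128 + 0.0781067 + 0.00829711 = 0.142701
Responsibility of Class IV: 0.00829711 / 0.142701 ≈ 0.058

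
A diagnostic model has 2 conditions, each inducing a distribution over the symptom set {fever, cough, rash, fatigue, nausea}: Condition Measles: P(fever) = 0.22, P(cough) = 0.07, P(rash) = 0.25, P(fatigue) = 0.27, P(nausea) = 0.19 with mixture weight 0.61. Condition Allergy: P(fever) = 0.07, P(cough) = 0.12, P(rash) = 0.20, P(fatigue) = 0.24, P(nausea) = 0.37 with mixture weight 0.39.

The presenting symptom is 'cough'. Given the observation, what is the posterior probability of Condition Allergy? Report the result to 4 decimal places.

0.5229

P(component k | x) = P(Z=k)·f_k(x) / marginal(x), where marginal(x) = Σ_j P(Z=j)·f_j(x).
Categorical probabilities:
  L_Measles = P(cough | comp) = 0.07
  L_Allergy = P(cough | comp) = 0.12
Weight by the priors:
  P(Z=Measles)·L_Measles = 0.61 × 0.07 = 0.0427
  P(Z=Allergy)·L_Allergy = 0.39 × 0.12 = 0.0468
Denominator: 0.0427 + 0.0468 = 0.0895
P(Condition Allergy | 'cough') ≈ 0.5229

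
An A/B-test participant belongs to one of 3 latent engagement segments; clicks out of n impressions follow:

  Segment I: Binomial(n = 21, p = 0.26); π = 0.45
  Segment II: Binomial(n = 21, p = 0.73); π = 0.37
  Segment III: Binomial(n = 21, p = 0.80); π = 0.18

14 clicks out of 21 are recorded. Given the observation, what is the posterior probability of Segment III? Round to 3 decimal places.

0.177

By Bayes' theorem, P(k | x) = P(Z=k) f_k(x) / Σ_j P(Z=j) f_j(x).
Component likelihoods at x = 14 clicks out of 21:
  L_I = C(21,14)·0.26^14·0.74^7 = 116280·6.451e-09·0.121513 = 9.11494e-05
  L_II = C(21,14)·0.73^14·0.27^7 = 116280·0.0122045·0.000104604 = 0.148447
  L_III = C(21,14)·0.80^14·0.20^7 = 116280·0.0439805·1.28e-05 = 0.0654598
Multiply by the mixture weights:
  P(Z=I)·L_I = 0.45 × 9.11494e-05 = 4.10172e-05
  P(Z=II)·L_II = 0.37 × 0.148447 = 0.0549254
  P(Z=III)·L_III = 0.18 × 0.0654598 = 0.0117828
Sum: 4.10172e-05 + 0.0549254 + 0.0117828 = 0.0667492
P(Segment III | x) ≈ 0.177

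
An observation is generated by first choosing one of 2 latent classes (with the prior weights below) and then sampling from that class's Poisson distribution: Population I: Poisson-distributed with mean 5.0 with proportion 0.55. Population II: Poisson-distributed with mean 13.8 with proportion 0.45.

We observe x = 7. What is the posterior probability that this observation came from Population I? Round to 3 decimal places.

0.869

Apply Bayes' rule: the posterior for each component is proportional to its prior times its likelihood at x.
Poisson probabilities:
  p_I = e^(−5.0)·5.0^7/7! = 0.104445
  p_II = e^(−13.8)·13.8^7/7! = 0.019207
Weight by the priors:
  π_I·p_I = 0.55 × 0.104445 = 0.0574447
  π_II·p_II = 0.45 × 0.019207 = 0.00864314
Denominator: 0.0574447 + 0.00864314 = 0.0660878
P(Population I | the observation) ≈ 0.869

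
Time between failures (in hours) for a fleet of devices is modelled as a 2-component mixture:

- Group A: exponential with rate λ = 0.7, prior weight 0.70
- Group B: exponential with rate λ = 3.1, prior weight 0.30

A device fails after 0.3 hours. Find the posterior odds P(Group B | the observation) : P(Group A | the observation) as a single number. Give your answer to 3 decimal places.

Since P(k|x) ∝ w_k f_k(x), the posterior odds are w_i f_i(x) / (w_j f_j(x)).
Evaluate each component's likelihood at the observed value:
  L_A = 0.567409
  L_B = 1.22312
Posterior odds = (w_B·L_B) / (w_A·L_A) = (0.30·1.22312) / (0.70·0.567409) = 0.366935 / 0.397186 ≈ 0.924

0.924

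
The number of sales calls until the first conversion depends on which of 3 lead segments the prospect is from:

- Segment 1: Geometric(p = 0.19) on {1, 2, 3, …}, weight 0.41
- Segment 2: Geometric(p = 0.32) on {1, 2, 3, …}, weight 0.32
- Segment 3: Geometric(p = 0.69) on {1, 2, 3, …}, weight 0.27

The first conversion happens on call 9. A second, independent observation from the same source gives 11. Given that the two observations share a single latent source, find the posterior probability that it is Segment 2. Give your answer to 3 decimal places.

The responsibility of component k is P(Z=k) f_k(x) divided by Σ_j P(Z=j) f_j(x).
Since both observations come from the same component, the likelihood for component k is f_k(x₁)·f_k(x₂).
  f_1 = [0.0352074] × [0.0230996] = 0.000813275
  f_2 = [0.0146292] × [0.00676455] = 9.89602e-05
  f_3 = [5.88495e-05] × [5.65544e-06] = 3.32819e-10
Prior × likelihood for each component:
  P(Z=1)·f_1 = 0.41 × 0.000813275 = 0.000333443
  P(Z=2)·f_2 = 0.32 × 9.89602e-05 = 3.16673e-05
  P(Z=3)·f_3 = 0.27 × 3.32819e-10 = 8.98612e-11
Marginal: 0.000333443 + 3.16673e-05 + 8.98612e-11 = 0.00036511
P(Segment 2 | x₁, x₂) = 3.16673e-05 / 0.00036511 ≈ 0.087

0.087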